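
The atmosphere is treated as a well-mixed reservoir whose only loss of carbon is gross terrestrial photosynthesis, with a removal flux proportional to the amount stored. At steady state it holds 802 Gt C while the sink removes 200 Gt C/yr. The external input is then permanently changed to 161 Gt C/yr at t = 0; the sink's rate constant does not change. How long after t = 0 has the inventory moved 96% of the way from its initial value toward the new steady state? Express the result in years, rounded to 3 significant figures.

τ = M₀/F₀ = 802/200 = 4.010 yr.
The remaining gap fraction is e^(−t/τ); 96% covered ⇒ e^(−t/τ) = 0.0400.
t = −τ ln(0.0400) = 4.010 × 3.219 = 12.91 yr.

12.9 yr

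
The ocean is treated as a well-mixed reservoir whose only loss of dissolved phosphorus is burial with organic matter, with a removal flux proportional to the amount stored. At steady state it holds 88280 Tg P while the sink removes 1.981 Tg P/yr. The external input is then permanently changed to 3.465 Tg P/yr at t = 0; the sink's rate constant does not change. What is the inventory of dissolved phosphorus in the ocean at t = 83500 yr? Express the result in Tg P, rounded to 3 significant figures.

The sink rate constant is k = F₀/M₀ = 1.981/88280 = 2.244×10^-5 yr⁻¹.
Solving dM/dt = F₁ − kM with M(0) = M₀ gives M(t) = F₁/k + (M₀ − F₁/k)·e^(−kt).
F₁/k = 3.465/2.244×10^-5 = 154410 Tg P; kt = 2.244×10^-5 × 83500 = 1.874, e^(−kt) = 0.1535.
M(83500) = 154410 + (88280 − 154410) × 0.1535 = 154410 − 10150 = 144260 Tg P.

144000 Tg P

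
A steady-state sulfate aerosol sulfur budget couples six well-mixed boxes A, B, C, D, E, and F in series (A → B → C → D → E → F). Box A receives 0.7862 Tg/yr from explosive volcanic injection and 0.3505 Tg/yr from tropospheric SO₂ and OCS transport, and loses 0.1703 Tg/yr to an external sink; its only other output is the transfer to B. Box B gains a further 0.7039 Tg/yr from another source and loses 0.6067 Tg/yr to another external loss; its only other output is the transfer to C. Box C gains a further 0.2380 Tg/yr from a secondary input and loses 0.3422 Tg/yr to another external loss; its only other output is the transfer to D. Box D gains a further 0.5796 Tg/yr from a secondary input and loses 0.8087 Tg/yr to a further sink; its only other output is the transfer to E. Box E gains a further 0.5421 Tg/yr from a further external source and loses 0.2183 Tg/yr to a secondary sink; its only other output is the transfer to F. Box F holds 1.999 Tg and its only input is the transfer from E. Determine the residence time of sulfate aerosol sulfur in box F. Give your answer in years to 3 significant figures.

1.90 yr

Box A: F(A→B) = (0.7862 + 0.3505) − 0.1703 = 0.96640 Tg/yr.
Box B: F(B→C) = (0.96640 + 0.7039) − 0.6067 = 1.0636 Tg/yr.
Box C: F(C→D) = (1.0636 + 0.2380) − 0.3422 = 0.95940 Tg/yr.
Box D: F(D→E) = (0.95940 + 0.5796) − 0.8087 = 0.73030 Tg/yr.
Box E: F(E→F) = (0.73030 + 0.5421) − 0.2183 = 1.0541 Tg/yr.
Box F throughput = its input = 1.0541 Tg/yr; τ = 1.999 / 1.0541 = 1.896 yr.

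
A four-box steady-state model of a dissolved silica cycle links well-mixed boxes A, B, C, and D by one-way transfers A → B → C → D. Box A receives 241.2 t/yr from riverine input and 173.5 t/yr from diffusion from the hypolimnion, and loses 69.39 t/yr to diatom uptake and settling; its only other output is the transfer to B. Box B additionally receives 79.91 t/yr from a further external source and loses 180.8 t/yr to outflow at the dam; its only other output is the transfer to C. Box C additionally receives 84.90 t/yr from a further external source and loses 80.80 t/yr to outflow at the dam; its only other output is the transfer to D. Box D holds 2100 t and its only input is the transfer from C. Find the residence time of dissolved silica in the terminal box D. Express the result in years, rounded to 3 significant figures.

8.45 yr

Box A: F(A→B) = (241.2 + 173.5) − 69.39 = 345.31 t/yr.
Box B: F(B→C) = (345.31 + 79.91) − 180.8 = 244.42 t/yr.
Box C: F(C→D) = (244.42 + 84.90) − 80.80 = 248.52 t/yr.
Box D throughput = its input = 248.52 t/yr; τ = 2100 / 248.52 = 8.450 yr.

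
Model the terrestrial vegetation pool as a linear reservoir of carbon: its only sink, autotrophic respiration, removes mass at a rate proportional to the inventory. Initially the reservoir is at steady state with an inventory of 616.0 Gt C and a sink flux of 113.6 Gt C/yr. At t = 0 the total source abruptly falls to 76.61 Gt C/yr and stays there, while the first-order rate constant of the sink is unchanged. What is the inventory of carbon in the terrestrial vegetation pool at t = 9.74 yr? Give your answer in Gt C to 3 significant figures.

449 Gt C

The sink rate constant is k = F₀/M₀ = 113.6/616.0 = 0.1844 yr⁻¹.
Solving dM/dt = F₁ − kM with M(0) = M₀ gives M(t) = F₁/k + (M₀ − F₁/k)·e^(−kt).
F₁/k = 76.61/0.1844 = 415.42 Gt C; kt = 0.1844 × 9.74 = 1.796, e^(−kt) = 0.1659.
M(9.74) = 415.42 + (616.0 − 415.42) × 0.1659 = 415.42 + 33.28 = 448.70 Gt C.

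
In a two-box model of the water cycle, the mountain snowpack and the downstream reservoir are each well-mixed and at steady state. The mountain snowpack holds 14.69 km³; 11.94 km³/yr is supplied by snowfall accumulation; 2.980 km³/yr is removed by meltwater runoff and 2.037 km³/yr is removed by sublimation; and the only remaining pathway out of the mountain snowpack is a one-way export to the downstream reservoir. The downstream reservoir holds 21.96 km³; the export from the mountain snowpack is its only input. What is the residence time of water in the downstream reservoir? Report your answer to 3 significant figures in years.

3.17 yr

Balance the mountain snowpack: ΣF_in = 11.940 km³/yr.
Export to the downstream reservoir = ΣF_in − (2.980 + 2.037) = 6.9230 km³/yr.
At steady state the output of the downstream reservoir equals its input, 6.9230 km³/yr.
τ = M / F = 21.96 / 6.9230 = 3.172 yr.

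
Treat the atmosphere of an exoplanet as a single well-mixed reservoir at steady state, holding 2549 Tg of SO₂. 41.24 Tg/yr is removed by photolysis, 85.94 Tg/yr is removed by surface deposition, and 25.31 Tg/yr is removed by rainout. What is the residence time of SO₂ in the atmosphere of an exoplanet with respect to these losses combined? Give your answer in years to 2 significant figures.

Total removal = 41.24 + 85.94 + 25.31 = 152.49 Tg/yr.
τ = M / ΣF_out = 2549 / 152.49 = 16.72 yr.

17 yr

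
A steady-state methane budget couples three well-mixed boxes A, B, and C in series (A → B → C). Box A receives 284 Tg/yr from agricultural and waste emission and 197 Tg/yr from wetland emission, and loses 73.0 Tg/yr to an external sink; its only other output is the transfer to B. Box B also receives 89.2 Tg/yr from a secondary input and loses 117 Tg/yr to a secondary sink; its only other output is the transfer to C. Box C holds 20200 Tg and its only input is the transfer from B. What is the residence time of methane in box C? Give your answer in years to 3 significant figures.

53.1 yr

Box A: F(A→B) = (284 + 197) − 73.0 = 408.00 Tg/yr.
Box B: F(B→C) = (408.00 + 89.2) − 117 = 380.20 Tg/yr.
Box C throughput = its input = 380.20 Tg/yr; τ = 20200 / 380.20 = 53.13 yr.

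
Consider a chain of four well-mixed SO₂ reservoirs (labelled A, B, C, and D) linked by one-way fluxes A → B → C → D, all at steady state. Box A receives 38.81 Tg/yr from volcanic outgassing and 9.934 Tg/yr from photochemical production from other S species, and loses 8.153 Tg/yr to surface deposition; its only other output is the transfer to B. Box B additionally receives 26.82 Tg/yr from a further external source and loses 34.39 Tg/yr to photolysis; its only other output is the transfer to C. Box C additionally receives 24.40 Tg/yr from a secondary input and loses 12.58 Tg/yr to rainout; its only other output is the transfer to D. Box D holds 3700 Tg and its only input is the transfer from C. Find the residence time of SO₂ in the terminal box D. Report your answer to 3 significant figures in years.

82.5 yr

Box A: F(A→B) = (38.81 + 9.934) − 8.153 = 40.591 Tg/yr.
Box B: F(B→C) = (40.591 + 26.82) − 34.39 = 33.021 Tg/yr.
Box C: F(C→D) = (33.021 + 24.40) − 12.58 = 44.841 Tg/yr.
Box D throughput = its input = 44.841 Tg/yr; τ = 3700 / 44.841 = 82.51 yr.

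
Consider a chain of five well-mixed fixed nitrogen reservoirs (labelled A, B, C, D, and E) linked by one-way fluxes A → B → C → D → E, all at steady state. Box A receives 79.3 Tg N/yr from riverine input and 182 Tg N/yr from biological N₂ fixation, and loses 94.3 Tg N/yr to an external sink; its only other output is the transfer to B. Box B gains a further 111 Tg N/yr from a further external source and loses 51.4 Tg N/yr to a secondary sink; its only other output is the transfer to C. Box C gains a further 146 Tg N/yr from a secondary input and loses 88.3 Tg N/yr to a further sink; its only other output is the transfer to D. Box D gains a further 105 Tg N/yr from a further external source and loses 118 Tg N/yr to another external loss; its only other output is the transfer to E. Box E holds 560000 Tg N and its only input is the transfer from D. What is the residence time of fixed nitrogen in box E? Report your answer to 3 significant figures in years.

Box A: F(A→B) = (79.3 + 182) − 94.3 = 167.00 Tg N/yr.
Box B: F(B→C) = (167.00 + 111) − 51.4 = 226.60 Tg N/yr.
Box C: F(C→D) = (226.60 + 146) − 88.3 = 284.30 Tg N/yr.
Box D: F(D→E) = (284.30 + 105) − 118 = 271.30 Tg N/yr.
Box E throughput = its input = 271.30 Tg N/yr; τ = 560000 / 271.30 = 2064 yr.

2060 yr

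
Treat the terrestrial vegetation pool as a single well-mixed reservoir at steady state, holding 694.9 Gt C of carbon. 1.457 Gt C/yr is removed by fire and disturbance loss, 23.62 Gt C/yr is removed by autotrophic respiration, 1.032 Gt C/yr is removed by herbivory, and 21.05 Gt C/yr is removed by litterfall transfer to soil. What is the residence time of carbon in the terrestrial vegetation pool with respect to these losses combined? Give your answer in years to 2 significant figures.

15 yr

Total removal = 1.457 + 23.62 + 1.032 + 21.05 = 47.159 Gt C/yr.
τ = M / ΣF_out = 694.9 / 47.159 = 14.74 yr.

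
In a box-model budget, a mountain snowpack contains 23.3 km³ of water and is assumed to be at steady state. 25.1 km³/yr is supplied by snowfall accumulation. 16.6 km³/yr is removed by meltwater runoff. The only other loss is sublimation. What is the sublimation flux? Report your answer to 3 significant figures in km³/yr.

8.50 km³/yr

At steady state ΣF_in = ΣF_out.
ΣF_in = 25.100 km³/yr.
Sublimation flux = ΣF_in − (16.6) = 25.100 − 16.60 = 8.500 km³/yr.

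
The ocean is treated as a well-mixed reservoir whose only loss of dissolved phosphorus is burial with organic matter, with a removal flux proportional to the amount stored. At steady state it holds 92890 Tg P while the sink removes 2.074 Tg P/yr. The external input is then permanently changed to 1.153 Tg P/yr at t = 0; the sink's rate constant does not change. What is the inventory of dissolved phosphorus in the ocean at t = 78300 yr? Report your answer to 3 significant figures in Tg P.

Residence time τ = M₀/F₀ = 44790 yr. The eventual steady state is M_∞ = M₀·(F₁/F₀) = 92890 × 1.153/2.074 = 51640 Tg P.
The anomaly ΔM(t) = M(t) − M_∞ decays as ΔM₀·e^(−t/τ) with ΔM₀ = 92890 − 51640 = 41250 Tg P.
At t = 78300 yr, e^(−t/τ) = e^(−1.748) = 0.1741, so ΔM = 7181 Tg P and M = 51640 + 7181 = 58821 Tg P.

58800 Tg P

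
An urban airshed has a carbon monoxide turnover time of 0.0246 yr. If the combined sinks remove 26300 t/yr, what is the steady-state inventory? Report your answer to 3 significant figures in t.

τ = M/F ⇒ M = τ × F = 0.0246 × 26300 = 647.0 t.

647 t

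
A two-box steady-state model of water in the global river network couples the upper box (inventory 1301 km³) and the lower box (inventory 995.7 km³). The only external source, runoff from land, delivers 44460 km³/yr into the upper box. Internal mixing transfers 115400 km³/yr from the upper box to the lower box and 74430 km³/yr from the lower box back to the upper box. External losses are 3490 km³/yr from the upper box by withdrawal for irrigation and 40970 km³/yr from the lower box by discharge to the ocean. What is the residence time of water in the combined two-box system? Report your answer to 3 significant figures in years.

0.0517 yr

Treat the two boxes together as one reservoir: the mixing fluxes between them are internal recycling, so τ = ΣM / Σ(external losses).
M_total = 1301 + 995.7 = 2296.7 km³.
ΣF_external_out = 3490 + 40970 = 44460 km³/yr.
τ = M_total / ΣF_ext = 2296.7 / 44460 = 0.05166 yr.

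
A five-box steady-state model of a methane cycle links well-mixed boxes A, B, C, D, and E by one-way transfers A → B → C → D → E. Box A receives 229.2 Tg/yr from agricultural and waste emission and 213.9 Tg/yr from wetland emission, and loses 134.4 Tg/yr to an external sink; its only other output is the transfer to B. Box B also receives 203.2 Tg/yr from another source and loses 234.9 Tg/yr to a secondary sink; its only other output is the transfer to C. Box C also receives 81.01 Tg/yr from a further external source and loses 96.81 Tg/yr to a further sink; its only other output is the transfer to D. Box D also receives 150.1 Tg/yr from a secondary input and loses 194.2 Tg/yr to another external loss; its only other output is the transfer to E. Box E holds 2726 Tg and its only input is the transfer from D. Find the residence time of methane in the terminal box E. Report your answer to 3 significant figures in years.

12.6 yr

Box A: F(A→B) = (229.2 + 213.9) − 134.4 = 308.70 Tg/yr.
Box B: F(B→C) = (308.70 + 203.2) − 234.9 = 277.00 Tg/yr.
Box C: F(C→D) = (277.00 + 81.01) − 96.81 = 261.20 Tg/yr.
Box D: F(D→E) = (261.20 + 150.1) − 194.2 = 217.10 Tg/yr.
Box E throughput = its input = 217.10 Tg/yr; τ = 2726 / 217.10 = 12.56 yr.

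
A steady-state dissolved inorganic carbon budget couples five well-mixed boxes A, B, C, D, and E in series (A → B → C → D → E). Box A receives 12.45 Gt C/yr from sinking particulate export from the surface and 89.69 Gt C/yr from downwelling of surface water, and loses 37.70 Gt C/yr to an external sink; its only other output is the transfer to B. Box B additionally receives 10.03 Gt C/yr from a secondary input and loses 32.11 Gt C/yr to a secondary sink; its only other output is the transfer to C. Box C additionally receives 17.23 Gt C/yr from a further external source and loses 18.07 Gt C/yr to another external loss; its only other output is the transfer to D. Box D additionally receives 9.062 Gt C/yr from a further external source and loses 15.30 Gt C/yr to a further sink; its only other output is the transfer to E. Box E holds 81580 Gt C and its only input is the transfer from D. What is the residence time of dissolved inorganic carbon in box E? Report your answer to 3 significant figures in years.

2310 yr

Box A: F(A→B) = (12.45 + 89.69) − 37.70 = 64.440 Gt C/yr.
Box B: F(B→C) = (64.440 + 10.03) − 32.11 = 42.360 Gt C/yr.
Box C: F(C→D) = (42.360 + 17.23) − 18.07 = 41.520 Gt C/yr.
Box D: F(D→E) = (41.520 + 9.062) − 15.30 = 35.282 Gt C/yr.
Box E throughput = its input = 35.282 Gt C/yr; τ = 81580 / 35.282 = 2312 yr.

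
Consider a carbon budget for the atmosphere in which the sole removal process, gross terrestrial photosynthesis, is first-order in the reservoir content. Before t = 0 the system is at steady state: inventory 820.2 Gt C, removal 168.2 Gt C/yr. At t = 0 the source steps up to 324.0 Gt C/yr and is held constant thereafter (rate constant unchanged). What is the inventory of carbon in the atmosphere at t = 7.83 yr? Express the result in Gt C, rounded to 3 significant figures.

1430 Gt C

τ = M₀/F₀ = 820.2/168.2 = 4.876 yr; rate constant k = 1/τ.
New steady state M_∞ = F₁/k = F₁·τ = 324.0 × 4.876 = 1579.9 Gt C.
M(t) = M_∞ + (M₀ − M_∞)·e^(−t/τ); t/τ = 7.83/4.876 = 1.606, so e^(−t/τ) = 0.2007.
M(t) = 1579.9 − 759.7 × 0.2007 = 1427.4 Gt C.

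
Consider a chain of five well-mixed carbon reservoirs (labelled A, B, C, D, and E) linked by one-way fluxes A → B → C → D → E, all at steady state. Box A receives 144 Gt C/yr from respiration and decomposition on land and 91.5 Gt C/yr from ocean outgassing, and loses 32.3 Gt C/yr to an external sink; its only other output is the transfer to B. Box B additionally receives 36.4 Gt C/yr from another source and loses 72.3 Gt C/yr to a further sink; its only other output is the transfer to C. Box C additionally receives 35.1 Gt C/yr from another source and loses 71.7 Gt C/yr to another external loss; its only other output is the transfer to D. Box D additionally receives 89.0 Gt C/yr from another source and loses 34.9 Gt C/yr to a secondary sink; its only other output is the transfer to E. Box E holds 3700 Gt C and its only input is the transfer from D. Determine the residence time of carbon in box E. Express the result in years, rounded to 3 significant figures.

20.0 yr

Box A: F(A→B) = (144 + 91.5) − 32.3 = 203.20 Gt C/yr.
Box B: F(B→C) = (203.20 + 36.4) − 72.3 = 167.30 Gt C/yr.
Box C: F(C→D) = (167.30 + 35.1) − 71.7 = 130.70 Gt C/yr.
Box D: F(D→E) = (130.70 + 89.0) − 34.9 = 184.80 Gt C/yr.
Box E throughput = its input = 184.80 Gt C/yr; τ = 3700 / 184.80 = 20.02 yr.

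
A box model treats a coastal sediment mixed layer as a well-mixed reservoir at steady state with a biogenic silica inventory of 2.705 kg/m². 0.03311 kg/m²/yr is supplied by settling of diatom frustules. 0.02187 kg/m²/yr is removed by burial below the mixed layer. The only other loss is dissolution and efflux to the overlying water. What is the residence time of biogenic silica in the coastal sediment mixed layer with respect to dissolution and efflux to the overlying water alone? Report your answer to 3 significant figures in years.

At steady state ΣF_in = ΣF_out.
ΣF_in = 0.033110 kg/m²/yr.
Dissolution and efflux to the overlying water flux = ΣF_in − (0.02187) = 0.033110 − 0.02187 = 0.01124 kg/m²/yr.
τ = M / F = 2.705 / 0.01124 = 240.7 yr.

241 yr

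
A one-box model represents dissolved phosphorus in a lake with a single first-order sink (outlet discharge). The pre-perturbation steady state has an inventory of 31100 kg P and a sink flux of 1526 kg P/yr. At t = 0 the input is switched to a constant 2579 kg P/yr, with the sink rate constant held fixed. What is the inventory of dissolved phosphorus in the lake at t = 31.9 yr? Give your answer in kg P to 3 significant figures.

48100 kg P

τ = M₀/F₀ = 31100/1526 = 20.38 yr; rate constant k = 1/τ.
New steady state M_∞ = F₁/k = F₁·τ = 2579 × 20.38 = 52560 kg P.
M(t) = M_∞ + (M₀ − M_∞)·e^(−t/τ); t/τ = 31.9/20.38 = 1.565, so e^(−t/τ) = 0.2090.
M(t) = 52560 − 21460 × 0.2090 = 48074 kg P.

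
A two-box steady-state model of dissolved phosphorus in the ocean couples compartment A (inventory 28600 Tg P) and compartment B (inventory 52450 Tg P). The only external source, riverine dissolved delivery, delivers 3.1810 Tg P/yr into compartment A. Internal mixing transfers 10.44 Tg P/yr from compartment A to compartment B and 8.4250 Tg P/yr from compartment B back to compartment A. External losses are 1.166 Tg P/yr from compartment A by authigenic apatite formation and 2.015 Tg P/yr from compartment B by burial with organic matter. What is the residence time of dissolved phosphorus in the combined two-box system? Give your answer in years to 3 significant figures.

Treat the two boxes together as one reservoir: the mixing fluxes between them are internal recycling, so τ = ΣM / Σ(external losses).
M_total = 28600 + 52450 = 81050 Tg P.
ΣF_external_out = 1.166 + 2.015 = 3.1810 Tg P/yr.
τ = M_total / ΣF_ext = 81050 / 3.1810 = 25480 yr.

25500 yr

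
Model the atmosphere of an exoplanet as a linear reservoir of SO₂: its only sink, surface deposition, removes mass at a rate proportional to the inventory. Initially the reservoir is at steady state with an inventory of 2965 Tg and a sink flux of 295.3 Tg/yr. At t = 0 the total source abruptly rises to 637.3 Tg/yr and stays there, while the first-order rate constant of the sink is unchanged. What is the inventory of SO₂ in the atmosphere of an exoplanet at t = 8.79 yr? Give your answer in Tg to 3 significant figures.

4970 Tg

The sink rate constant is k = F₀/M₀ = 295.3/2965 = 0.09960 yr⁻¹.
Solving dM/dt = F₁ − kM with M(0) = M₀ gives M(t) = F₁/k + (M₀ − F₁/k)·e^(−kt).
F₁/k = 637.3/0.09960 = 6398.9 Tg; kt = 0.09960 × 8.79 = 0.8754, e^(−kt) = 0.4167.
M(8.79) = 6398.9 + (2965 − 6398.9) × 0.4167 = 6398.9 − 1431 = 4968.1 Tg.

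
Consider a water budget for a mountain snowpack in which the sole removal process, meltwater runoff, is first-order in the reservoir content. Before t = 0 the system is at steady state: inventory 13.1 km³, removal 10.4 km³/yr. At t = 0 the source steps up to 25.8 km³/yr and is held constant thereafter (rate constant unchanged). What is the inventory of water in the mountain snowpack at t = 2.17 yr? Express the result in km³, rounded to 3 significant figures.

29.0 km³

Residence time τ = M₀/F₀ = 1.260 yr. The eventual steady state is M_∞ = M₀·(F₁/F₀) = 13.1 × 25.8/10.4 = 32.498 km³.
The anomaly ΔM(t) = M(t) − M_∞ decays as ΔM₀·e^(−t/τ) with ΔM₀ = 13.1 − 32.498 = −19.40 km³.
At t = 2.17 yr, e^(−t/τ) = e^(−1.723) = 0.1786, so ΔM = −3.464 km³ and M = 32.498 − 3.464 = 29.034 km³.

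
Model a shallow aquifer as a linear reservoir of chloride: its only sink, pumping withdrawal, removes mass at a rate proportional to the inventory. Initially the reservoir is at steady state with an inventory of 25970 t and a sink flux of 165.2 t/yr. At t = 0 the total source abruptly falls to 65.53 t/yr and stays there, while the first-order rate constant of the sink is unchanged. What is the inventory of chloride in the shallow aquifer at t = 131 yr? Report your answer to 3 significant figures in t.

The sink rate constant is k = F₀/M₀ = 165.2/25970 = 0.006361 yr⁻¹.
Solving dM/dt = F₁ − kM with M(0) = M₀ gives M(t) = F₁/k + (M₀ − F₁/k)·e^(−kt).
F₁/k = 65.53/0.006361 = 10302 t; kt = 0.006361 × 131 = 0.8333, e^(−kt) = 0.4346.
M(131) = 10302 + (25970 − 10302) × 0.4346 = 10302 + 6810 = 17111 t.

17100 t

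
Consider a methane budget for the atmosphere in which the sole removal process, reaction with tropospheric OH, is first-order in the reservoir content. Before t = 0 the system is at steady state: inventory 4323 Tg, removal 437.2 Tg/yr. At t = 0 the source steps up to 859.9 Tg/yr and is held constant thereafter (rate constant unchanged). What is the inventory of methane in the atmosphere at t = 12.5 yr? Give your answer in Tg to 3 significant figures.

7320 Tg

Residence time τ = M₀/F₀ = 9.888 yr. The eventual steady state is M_∞ = M₀·(F₁/F₀) = 4323 × 859.9/437.2 = 8502.6 Tg.
The anomaly ΔM(t) = M(t) − M_∞ decays as ΔM₀·e^(−t/τ) with ΔM₀ = 4323 − 8502.6 = −4180 Tg.
At t = 12.5 yr, e^(−t/τ) = e^(−1.264) = 0.2825, so ΔM = −1181 Tg and M = 8502.6 − 1181 = 7322.0 Tg.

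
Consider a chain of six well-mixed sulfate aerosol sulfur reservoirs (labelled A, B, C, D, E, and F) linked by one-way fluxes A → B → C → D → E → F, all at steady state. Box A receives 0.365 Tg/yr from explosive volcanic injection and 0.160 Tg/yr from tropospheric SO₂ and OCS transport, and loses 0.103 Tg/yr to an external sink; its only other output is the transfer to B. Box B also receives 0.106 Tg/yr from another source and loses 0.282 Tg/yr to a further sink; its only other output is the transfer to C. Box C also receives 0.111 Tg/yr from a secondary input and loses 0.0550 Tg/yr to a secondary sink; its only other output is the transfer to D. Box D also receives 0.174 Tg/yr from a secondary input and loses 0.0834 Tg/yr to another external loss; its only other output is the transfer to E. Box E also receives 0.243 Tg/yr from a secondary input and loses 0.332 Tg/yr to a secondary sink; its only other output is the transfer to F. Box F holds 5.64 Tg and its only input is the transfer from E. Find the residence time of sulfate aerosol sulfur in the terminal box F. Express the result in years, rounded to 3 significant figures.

18.6 yr

Box A: F(A→B) = (0.365 + 0.160) − 0.103 = 0.42200 Tg/yr.
Box B: F(B→C) = (0.42200 + 0.106) − 0.282 = 0.24600 Tg/yr.
Box C: F(C→D) = (0.24600 + 0.111) − 0.0550 = 0.30200 Tg/yr.
Box D: F(D→E) = (0.30200 + 0.174) − 0.0834 = 0.39260 Tg/yr.
Box E: F(E→F) = (0.39260 + 0.243) − 0.332 = 0.30360 Tg/yr.
Box F throughput = its input = 0.30360 Tg/yr; τ = 5.64 / 0.30360 = 18.58 yr.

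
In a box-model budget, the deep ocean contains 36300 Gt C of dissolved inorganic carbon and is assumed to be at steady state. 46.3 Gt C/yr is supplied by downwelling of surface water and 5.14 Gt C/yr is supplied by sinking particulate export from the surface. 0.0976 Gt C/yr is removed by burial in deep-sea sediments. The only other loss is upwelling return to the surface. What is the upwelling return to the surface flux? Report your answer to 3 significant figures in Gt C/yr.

At steady state ΣF_in = ΣF_out.
ΣF_in = 46.3 + 5.14 = 51.440 Gt C/yr.
Upwelling return to the surface flux = ΣF_in − (0.0976) = 51.440 − 0.09760 = 51.34 Gt C/yr.

51.3 Gt C/yr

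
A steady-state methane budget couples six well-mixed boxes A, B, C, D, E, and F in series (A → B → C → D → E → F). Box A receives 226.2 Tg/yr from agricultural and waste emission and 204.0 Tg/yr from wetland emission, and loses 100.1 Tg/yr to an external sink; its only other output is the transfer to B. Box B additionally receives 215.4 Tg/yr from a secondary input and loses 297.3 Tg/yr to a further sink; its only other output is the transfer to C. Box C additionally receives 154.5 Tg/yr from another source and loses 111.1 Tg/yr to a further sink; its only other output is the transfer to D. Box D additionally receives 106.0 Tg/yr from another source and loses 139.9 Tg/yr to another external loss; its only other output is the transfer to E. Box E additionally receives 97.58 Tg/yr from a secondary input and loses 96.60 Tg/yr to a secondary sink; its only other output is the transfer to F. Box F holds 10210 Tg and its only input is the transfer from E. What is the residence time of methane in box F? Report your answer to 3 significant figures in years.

39.5 yr

Box A: F(A→B) = (226.2 + 204.0) − 100.1 = 330.10 Tg/yr.
Box B: F(B→C) = (330.10 + 215.4) − 297.3 = 248.20 Tg/yr.
Box C: F(C→D) = (248.20 + 154.5) − 111.1 = 291.60 Tg/yr.
Box D: F(D→E) = (291.60 + 106.0) − 139.9 = 257.70 Tg/yr.
Box E: F(E→F) = (257.70 + 97.58) − 96.60 = 258.68 Tg/yr.
Box F throughput = its input = 258.68 Tg/yr; τ = 10210 / 258.68 = 39.47 yr.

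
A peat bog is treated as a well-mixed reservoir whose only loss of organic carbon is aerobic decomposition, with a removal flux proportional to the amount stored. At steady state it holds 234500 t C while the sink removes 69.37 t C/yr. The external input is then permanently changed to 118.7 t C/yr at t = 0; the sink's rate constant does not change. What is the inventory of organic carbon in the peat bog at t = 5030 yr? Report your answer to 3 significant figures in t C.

The sink rate constant is k = F₀/M₀ = 69.37/234500 = 0.0002958 yr⁻¹.
Solving dM/dt = F₁ − kM with M(0) = M₀ gives M(t) = F₁/k + (M₀ − F₁/k)·e^(−kt).
F₁/k = 118.7/0.0002958 = 401260 t C; kt = 0.0002958 × 5030 = 1.488, e^(−kt) = 0.2258.
M(5030) = 401260 + (234500 − 401260) × 0.2258 = 401260 − 37660 = 363600 t C.

364000 t C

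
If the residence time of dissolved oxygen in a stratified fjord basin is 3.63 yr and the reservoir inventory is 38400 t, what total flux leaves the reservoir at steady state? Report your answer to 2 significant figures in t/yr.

11000 t/yr

F = M / τ = 38400 / 3.63 = 10580 t/yr.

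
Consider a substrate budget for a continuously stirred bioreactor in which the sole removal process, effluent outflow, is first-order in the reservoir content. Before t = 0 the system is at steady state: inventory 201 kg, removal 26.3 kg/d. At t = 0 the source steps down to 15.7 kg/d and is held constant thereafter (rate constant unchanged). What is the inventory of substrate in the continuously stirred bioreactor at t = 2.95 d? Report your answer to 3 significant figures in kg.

Residence time τ = M₀/F₀ = 7.643 d. The eventual steady state is M_∞ = M₀·(F₁/F₀) = 201 × 15.7/26.3 = 119.99 kg.
The anomaly ΔM(t) = M(t) − M_∞ decays as ΔM₀·e^(−t/τ) with ΔM₀ = 201 − 119.99 = 81.01 kg.
At t = 2.95 d, e^(−t/τ) = e^(−0.3860) = 0.6798, so ΔM = 55.07 kg and M = 119.99 + 55.07 = 175.06 kg.

175 kg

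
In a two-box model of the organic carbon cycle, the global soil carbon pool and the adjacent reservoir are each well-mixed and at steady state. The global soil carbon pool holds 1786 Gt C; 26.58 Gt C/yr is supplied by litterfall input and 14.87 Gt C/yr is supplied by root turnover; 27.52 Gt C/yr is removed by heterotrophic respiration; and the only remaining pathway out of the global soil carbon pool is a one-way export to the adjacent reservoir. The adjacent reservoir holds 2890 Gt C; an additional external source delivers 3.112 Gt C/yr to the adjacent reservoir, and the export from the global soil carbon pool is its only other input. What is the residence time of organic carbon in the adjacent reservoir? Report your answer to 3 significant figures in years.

Balance the global soil carbon pool: ΣF_in = 26.58 + 14.87 = 41.450 Gt C/yr.
Export to the adjacent reservoir = ΣF_in − (27.52) = 13.930 Gt C/yr.
Total input to the adjacent reservoir = 13.930 + 3.112 = 17.042 Gt C/yr; at steady state this equals its total output.
τ = M / F = 2890 / 17.042 = 169.6 yr.

170 yr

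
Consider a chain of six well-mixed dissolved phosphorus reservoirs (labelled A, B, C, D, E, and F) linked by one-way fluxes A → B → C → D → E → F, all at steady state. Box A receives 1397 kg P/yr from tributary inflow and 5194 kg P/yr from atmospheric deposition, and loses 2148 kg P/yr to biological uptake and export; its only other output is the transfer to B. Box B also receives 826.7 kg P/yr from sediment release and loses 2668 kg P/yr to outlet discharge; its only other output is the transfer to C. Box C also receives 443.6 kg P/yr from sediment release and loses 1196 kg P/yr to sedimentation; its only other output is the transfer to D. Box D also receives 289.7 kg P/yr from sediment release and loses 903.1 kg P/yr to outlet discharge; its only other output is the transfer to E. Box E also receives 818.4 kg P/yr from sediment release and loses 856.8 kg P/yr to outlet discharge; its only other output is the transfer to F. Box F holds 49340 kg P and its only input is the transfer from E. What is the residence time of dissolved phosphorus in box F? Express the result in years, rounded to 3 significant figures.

Box A: F(A→B) = (1397 + 5194) − 2148 = 4443.0 kg P/yr.
Box B: F(B→C) = (4443.0 + 826.7) − 2668 = 2601.7 kg P/yr.
Box C: F(C→D) = (2601.7 + 443.6) − 1196 = 1849.3 kg P/yr.
Box D: F(D→E) = (1849.3 + 289.7) − 903.1 = 1235.9 kg P/yr.
Box E: F(E→F) = (1235.9 + 818.4) − 856.8 = 1197.5 kg P/yr.
Box F throughput = its input = 1197.5 kg P/yr; τ = 49340 / 1197.5 = 41.20 yr.

41.2 yr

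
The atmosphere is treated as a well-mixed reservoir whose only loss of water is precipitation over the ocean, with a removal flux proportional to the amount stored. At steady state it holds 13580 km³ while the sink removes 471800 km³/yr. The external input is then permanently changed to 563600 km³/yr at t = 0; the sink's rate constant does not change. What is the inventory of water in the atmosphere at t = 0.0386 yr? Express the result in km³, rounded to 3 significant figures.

15500 km³

The sink rate constant is k = F₀/M₀ = 471800/13580 = 34.74 yr⁻¹.
Solving dM/dt = F₁ − kM with M(0) = M₀ gives M(t) = F₁/k + (M₀ − F₁/k)·e^(−kt).
F₁/k = 563600/34.74 = 16222 km³; kt = 34.74 × 0.0386 = 1.341, e^(−kt) = 0.2616.
M(0.0386) = 16222 + (13580 − 16222) × 0.2616 = 16222 − 691.2 = 15531 km³.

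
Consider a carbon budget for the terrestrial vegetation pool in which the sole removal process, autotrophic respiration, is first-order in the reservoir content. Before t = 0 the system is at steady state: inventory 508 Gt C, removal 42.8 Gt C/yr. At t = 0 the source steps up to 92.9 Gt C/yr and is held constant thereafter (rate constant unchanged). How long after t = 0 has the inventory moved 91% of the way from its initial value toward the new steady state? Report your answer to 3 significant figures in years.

τ = M₀/F₀ = 508/42.8 = 11.87 yr.
The remaining gap fraction is e^(−t/τ); 91% covered ⇒ e^(−t/τ) = 0.0900.
t = −τ ln(0.0900) = 11.87 × 2.408 = 28.58 yr.

28.6 yr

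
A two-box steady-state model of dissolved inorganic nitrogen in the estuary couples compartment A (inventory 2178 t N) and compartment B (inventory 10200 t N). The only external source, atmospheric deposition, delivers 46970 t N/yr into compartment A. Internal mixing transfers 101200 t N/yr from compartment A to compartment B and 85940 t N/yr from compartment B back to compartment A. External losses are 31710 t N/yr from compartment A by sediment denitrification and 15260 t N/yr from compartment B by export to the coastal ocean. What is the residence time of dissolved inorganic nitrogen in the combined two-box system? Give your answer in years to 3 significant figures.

Treat the two boxes together as one reservoir: the mixing fluxes between them are internal recycling, so τ = ΣM / Σ(external losses).
M_total = 2178 + 10200 = 12378 t N.
ΣF_external_out = 31710 + 15260 = 46970 t N/yr.
τ = M_total / ΣF_ext = 12378 / 46970 = 0.2635 yr.

0.264 yr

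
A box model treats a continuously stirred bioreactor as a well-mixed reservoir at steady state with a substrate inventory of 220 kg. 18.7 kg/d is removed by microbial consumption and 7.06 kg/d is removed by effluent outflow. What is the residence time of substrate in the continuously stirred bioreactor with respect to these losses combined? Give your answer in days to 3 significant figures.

8.54 d

Total removal = 18.70 + 7.060 = 25.760 kg/d.
τ = M / ΣF_out = 220 / 25.760 = 8.540 d.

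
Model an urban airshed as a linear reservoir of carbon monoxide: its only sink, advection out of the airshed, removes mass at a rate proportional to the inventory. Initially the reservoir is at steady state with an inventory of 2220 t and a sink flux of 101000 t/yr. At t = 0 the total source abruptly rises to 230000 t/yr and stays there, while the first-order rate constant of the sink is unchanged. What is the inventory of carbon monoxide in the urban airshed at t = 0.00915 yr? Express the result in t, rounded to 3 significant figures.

τ = M₀/F₀ = 2220/101000 = 0.02198 yr; rate constant k = 1/τ.
New steady state M_∞ = F₁/k = F₁·τ = 230000 × 0.02198 = 5055.4 t.
M(t) = M_∞ + (M₀ − M_∞)·e^(−t/τ); t/τ = 0.00915/0.02198 = 0.4163, so e^(−t/τ) = 0.6595.
M(t) = 5055.4 − 2835 × 0.6595 = 3185.5 t.

3190 t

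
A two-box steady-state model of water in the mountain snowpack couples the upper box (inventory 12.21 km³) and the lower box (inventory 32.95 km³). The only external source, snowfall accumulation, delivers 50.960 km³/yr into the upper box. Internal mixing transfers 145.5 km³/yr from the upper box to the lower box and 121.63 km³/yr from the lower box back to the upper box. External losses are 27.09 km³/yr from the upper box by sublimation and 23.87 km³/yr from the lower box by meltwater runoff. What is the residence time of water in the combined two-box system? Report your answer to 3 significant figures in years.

For the system as a whole, the A↔B exchange is internal and contributes nothing to the throughput; only the external sinks remove mass.
M_total = 12.21 + 32.95 = 45.160 km³.
ΣF_external_out = 27.09 + 23.87 = 50.960 km³/yr.
τ = M_total / ΣF_ext = 45.160 / 50.960 = 0.8862 yr.

0.886 yr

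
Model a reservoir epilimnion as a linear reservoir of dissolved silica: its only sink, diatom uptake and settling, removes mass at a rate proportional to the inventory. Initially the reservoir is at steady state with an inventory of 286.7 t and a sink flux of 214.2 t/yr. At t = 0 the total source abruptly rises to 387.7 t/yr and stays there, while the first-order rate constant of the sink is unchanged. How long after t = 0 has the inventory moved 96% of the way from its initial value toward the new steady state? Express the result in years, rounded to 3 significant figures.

4.31 yr

τ = M₀/F₀ = 286.7/214.2 = 1.338 yr.
The remaining gap fraction is e^(−t/τ); 96% covered ⇒ e^(−t/τ) = 0.0400.
t = −τ ln(0.0400) = 1.338 × 3.219 = 4.308 yr.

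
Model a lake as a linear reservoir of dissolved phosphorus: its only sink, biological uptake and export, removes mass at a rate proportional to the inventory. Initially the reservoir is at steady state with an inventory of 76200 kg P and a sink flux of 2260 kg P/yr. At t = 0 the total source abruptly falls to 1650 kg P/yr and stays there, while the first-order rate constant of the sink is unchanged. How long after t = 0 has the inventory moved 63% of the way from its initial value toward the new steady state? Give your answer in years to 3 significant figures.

τ = M₀/F₀ = 76200/2260 = 33.72 yr.
The remaining gap fraction is e^(−t/τ); 63% covered ⇒ e^(−t/τ) = 0.370.
t = −τ ln(0.370) = 33.72 × 0.9943 = 33.52 yr.

33.5 yr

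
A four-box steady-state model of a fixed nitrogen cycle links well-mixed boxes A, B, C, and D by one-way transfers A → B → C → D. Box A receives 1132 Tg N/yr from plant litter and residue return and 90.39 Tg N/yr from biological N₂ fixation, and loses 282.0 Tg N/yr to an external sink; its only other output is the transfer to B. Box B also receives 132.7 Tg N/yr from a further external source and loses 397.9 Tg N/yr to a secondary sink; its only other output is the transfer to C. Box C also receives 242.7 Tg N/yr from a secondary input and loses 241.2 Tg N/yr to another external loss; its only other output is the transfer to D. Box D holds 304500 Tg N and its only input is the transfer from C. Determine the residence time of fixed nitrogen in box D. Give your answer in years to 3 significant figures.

450 yr

Box A: F(A→B) = (1132 + 90.39) − 282.0 = 940.39 Tg N/yr.
Box B: F(B→C) = (940.39 + 132.7) − 397.9 = 675.19 Tg N/yr.
Box C: F(C→D) = (675.19 + 242.7) − 241.2 = 676.69 Tg N/yr.
Box D throughput = its input = 676.69 Tg N/yr; τ = 304500 / 676.69 = 450.0 yr.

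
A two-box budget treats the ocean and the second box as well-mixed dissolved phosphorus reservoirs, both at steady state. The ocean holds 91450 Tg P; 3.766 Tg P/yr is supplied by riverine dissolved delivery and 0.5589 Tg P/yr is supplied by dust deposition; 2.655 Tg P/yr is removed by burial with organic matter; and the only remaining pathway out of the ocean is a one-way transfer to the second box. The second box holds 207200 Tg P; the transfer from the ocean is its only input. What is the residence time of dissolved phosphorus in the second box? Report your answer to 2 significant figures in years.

Balance the ocean: ΣF_in = 3.766 + 0.5589 = 4.3249 Tg P/yr.
Transfer to the second box = ΣF_in − (2.655) = 1.6699 Tg P/yr.
At steady state the output of the second box equals its input, 1.6699 Tg P/yr.
τ = M / F = 207200 / 1.6699 = 124100 yr.

120000 yr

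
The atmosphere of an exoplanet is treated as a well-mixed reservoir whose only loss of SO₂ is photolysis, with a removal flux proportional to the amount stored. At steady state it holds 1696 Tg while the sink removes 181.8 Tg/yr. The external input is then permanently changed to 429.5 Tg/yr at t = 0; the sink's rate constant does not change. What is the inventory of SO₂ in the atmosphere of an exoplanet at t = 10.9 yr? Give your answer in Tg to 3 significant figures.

3290 Tg

Residence time τ = M₀/F₀ = 9.329 yr. The eventual steady state is M_∞ = M₀·(F₁/F₀) = 1696 × 429.5/181.8 = 4006.8 Tg.
The anomaly ΔM(t) = M(t) − M_∞ decays as ΔM₀·e^(−t/τ) with ΔM₀ = 1696 − 4006.8 = −2311 Tg.
At t = 10.9 yr, e^(−t/τ) = e^(−1.168) = 0.3109, so ΔM = −718.3 Tg and M = 4006.8 − 718.3 = 3288.4 Tg.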